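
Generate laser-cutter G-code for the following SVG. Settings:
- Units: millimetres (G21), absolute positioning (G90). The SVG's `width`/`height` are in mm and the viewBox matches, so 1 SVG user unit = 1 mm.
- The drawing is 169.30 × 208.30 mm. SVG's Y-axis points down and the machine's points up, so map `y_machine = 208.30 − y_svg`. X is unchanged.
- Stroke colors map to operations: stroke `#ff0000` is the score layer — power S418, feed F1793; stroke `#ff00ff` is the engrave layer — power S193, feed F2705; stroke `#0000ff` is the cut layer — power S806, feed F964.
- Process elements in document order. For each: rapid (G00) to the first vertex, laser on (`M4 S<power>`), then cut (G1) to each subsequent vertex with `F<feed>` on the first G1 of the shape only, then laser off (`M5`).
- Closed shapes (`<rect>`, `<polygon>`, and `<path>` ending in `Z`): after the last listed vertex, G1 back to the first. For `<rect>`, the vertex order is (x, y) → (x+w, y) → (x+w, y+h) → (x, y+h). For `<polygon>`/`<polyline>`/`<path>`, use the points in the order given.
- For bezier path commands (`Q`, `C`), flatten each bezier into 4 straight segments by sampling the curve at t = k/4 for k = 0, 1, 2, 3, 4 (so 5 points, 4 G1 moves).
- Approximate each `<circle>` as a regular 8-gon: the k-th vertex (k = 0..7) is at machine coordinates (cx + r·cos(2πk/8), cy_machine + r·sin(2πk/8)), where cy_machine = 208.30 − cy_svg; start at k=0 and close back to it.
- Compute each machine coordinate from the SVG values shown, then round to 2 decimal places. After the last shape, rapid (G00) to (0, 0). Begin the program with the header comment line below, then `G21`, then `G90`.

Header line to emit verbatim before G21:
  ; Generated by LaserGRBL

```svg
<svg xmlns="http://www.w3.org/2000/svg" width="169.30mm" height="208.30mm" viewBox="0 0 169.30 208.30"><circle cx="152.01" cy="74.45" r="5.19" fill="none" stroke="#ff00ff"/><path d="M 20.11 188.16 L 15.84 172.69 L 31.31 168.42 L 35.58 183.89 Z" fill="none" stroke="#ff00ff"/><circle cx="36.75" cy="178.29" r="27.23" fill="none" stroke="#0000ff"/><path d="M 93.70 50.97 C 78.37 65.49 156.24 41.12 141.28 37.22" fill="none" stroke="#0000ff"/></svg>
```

1 u = 1 mm; y_m = 208.30 − y.

[1] `<circle>` circle, #ff00ff→engrave S193 F2705: (157.20,133.85) → (155.68,137.52) → (152.01,139.04) → (148.34,137.52) → (146.82,133.85) → (148.34,130.18) → (152.01,128.66) → (155.68,130.18) → (157.20,133.85) (closed)

[2] `<path>` regular polygon, #ff00ff→engrave S193 F2705: (20.11,20.14) → (15.84,35.61) → (31.31,39.88) → (35.58,24.41) → (20.11,20.14) (closed)

[3] `<circle>` circle, #0000ff→cut S806 F964: (63.98,30.01) → (56.00,49.26) → (36.75,57.24) → (17.50,49.26) → (9.52,30.01) → (17.50,10.76) → (36.75,2.78) → (56.00,10.76) → (63.98,30.01) (closed)

[4] `<path>` cubic bezier, #0000ff→cut S806 F964: (93.70,157.33) → (96.77,152.80) → (117.35,157.30) → (138.00,165.24) → (141.28,171.08)

; Generated by LaserGRBL
G21
G90
G00 X157.20 Y133.85
M4 S193
G1 X155.68 Y137.52 F2705
G1 X152.01 Y139.04
G1 X148.34 Y137.52
G1 X146.82 Y133.85
G1 X148.34 Y130.18
G1 X152.01 Y128.66
G1 X155.68 Y130.18
G1 X157.20 Y133.85
M5
G00 X20.11 Y20.14
M4 S193
G1 X15.84 Y35.61 F2705
G1 X31.31 Y39.88
G1 X35.58 Y24.41
G1 X20.11 Y20.14
M5
G00 X63.98 Y30.01
M4 S806
G1 X56.00 Y49.26 F964
G1 X36.75 Y57.24
G1 X17.50 Y49.26
G1 X9.52 Y30.01
G1 X17.50 Y10.76
G1 X36.75 Y2.78
G1 X56.00 Y10.76
G1 X63.98 Y30.01
M5
G00 X93.70 Y157.33
M4 S806
G1 X96.77 Y152.80 F964
G1 X117.35 Y157.30
G1 X138.00 Y165.24
G1 X141.28 Y171.08
M5
G00 X0.00 Y0.00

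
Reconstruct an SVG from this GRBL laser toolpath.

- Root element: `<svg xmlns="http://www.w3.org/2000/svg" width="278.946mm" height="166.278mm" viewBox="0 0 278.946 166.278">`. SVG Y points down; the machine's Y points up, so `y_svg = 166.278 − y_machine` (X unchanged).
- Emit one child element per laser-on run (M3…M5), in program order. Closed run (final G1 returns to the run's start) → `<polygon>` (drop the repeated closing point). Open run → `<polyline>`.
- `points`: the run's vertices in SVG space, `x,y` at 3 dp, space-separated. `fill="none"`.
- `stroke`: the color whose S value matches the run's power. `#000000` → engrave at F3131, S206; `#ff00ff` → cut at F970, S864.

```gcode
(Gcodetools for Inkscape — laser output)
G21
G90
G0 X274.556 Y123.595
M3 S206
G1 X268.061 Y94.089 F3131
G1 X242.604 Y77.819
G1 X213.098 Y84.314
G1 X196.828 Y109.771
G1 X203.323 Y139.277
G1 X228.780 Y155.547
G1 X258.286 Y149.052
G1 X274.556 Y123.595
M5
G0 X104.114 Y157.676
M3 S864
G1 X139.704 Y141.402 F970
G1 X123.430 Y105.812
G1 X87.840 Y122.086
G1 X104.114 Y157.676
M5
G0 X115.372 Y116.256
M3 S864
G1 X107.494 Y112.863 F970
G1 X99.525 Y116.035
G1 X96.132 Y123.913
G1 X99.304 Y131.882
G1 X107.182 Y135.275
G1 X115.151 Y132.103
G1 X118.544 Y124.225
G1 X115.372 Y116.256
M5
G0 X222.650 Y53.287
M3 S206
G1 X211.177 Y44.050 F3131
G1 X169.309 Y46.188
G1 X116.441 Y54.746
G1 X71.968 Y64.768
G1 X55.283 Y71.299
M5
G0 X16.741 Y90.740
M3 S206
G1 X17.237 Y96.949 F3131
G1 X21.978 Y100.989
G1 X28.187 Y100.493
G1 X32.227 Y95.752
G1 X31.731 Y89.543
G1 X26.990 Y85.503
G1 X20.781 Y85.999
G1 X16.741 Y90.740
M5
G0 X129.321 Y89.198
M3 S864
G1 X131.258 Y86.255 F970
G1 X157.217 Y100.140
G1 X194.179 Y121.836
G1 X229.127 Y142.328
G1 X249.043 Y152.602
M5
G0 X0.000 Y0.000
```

Machine Y-up, SVG Y-down with viewBox height 166.278, so y_svg = 166.278 − y_machine; X carries over.

Run 1: S206 ⇒ engrave layer `#000000`. The run returns to its start, so emit a `<polygon>` with points (Y-flipped): 274.556,42.683 268.061,72.189 242.604,88.459 213.098,81.964 196.828,56.507 203.323,27.001 228.780,10.731 258.286,17.226.

Run 2: S864 ⇒ cut layer `#ff00ff`. The run returns to its start, so emit a `<polygon>` with points (Y-flipped): 104.114,8.602 139.704,24.876 123.430,60.466 87.840,44.192.

Run 3: S864 ⇒ cut layer `#ff00ff`. The run returns to its start, so emit a `<polygon>` with points (Y-flipped): 115.372,50.022 107.494,53.415 99.525,50.243 96.132,42.365 99.304,34.396 107.182,31.003 115.151,34.175 118.544,42.053.

Run 4: S206 ⇒ engrave layer `#000000`. The run is open, so emit a `<polyline>` with points (Y-flipped): 222.650,112.991 211.177,122.228 169.309,120.090 116.441,111.532 71.968,101.510 55.283,94.979.

Run 5: power S206 maps to stroke `#000000` (engrave). The run returns to its start, so emit a `<polygon>` with points (Y-flipped): 16.741,75.538 17.237,69.329 21.978,65.289 28.187,65.785 32.227,70.526 31.731,76.735 26.990,80.775 20.781,80.279.

Run 6: S864 ⇒ cut layer `#ff00ff`. The run is open, so emit a `<polyline>` with points (Y-flipped): 129.321,77.080 131.258,80.023 157.217,66.138 194.179,44.442 229.127,23.950 249.043,13.676.

<svg xmlns="http://www.w3.org/2000/svg" width="278.946mm" height="166.278mm" viewBox="0 0 278.946 166.278">
  <polygon points="274.556,42.683 268.061,72.189 242.604,88.459 213.098,81.964 196.828,56.507 203.323,27.001 228.780,10.731 258.286,17.226" fill="none" stroke="#000000"/>
  <polygon points="104.114,8.602 139.704,24.876 123.430,60.466 87.840,44.192" fill="none" stroke="#ff00ff"/>
  <polygon points="115.372,50.022 107.494,53.415 99.525,50.243 96.132,42.365 99.304,34.396 107.182,31.003 115.151,34.175 118.544,42.053" fill="none" stroke="#ff00ff"/>
  <polyline points="222.650,112.991 211.177,122.228 169.309,120.090 116.441,111.532 71.968,101.510 55.283,94.979" fill="none" stroke="#000000"/>
  <polygon points="16.741,75.538 17.237,69.329 21.978,65.289 28.187,65.785 32.227,70.526 31.731,76.735 26.990,80.775 20.781,80.279" fill="none" stroke="#000000"/>
  <polyline points="129.321,77.080 131.258,80.023 157.217,66.138 194.179,44.442 229.127,23.950 249.043,13.676" fill="none" stroke="#ff00ff"/>
</svg>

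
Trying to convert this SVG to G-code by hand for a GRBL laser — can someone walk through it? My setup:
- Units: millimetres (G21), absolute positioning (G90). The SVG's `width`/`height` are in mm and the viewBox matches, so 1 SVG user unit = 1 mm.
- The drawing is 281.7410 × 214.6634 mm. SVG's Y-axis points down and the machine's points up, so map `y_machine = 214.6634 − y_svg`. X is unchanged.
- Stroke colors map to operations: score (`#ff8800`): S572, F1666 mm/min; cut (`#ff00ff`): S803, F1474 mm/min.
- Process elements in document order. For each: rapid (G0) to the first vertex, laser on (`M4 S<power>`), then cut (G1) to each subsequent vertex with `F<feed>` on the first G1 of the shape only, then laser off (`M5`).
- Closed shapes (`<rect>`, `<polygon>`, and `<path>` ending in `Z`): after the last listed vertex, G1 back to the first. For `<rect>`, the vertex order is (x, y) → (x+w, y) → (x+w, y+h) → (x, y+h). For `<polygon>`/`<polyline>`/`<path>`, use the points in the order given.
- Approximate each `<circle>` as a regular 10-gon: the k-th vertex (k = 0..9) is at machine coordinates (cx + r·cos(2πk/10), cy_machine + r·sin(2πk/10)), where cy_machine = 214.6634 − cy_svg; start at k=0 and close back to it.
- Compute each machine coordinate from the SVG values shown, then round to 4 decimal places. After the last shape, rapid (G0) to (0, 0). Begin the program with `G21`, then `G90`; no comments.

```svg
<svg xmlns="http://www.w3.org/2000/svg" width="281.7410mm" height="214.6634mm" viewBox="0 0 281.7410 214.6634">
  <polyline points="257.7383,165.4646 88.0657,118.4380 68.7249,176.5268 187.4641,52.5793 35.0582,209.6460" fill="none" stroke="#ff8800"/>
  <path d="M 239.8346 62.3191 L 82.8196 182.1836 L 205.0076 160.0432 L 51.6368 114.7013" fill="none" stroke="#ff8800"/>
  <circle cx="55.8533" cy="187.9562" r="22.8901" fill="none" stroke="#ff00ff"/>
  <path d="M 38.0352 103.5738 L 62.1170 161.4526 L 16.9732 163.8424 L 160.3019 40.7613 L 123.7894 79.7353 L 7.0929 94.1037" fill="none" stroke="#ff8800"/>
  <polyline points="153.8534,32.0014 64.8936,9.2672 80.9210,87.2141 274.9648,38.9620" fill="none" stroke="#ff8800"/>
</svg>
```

viewBox `0 0 281.7410 214.6634` with mm width/height → 1 unit = 1 mm. Flip: y_m = 214.6634 − y_svg.

**Shape 1** — `<polyline>` open polyline, stroke `#ff8800` → score (S572, F1666). Machine vertices: (257.7383,49.1988) → (88.0657,96.2254) → (68.7249,38.1366) → (187.4641,162.0841) → (35.0582,5.0174). Open path.

**Shape 2** — `<path>` open polyline, stroke `#ff8800` → score (S572, F1666). Machine vertices: (239.8346,152.3443) → (82.8196,32.4798) → (205.0076,54.6202) → (51.6368,99.9621). Open path.

**Shape 3** — `<circle>` circle, stroke `#ff00ff` → cut (S803, F1474). Machine vertices: (78.7434,26.7072) → (74.3718,40.1617) → (62.9267,48.4770) → (48.7799,48.4770) → (37.3348,40.1617) → (32.9632,26.7072) → (37.3348,13.2527) → (48.7799,4.9374) → (62.9267,4.9374) → (74.3718,13.2527) → (78.7434,26.7072). Closed: final G1 returns to the first vertex.

**Shape 4** — `<path>` open polyline, stroke `#ff8800` → score (S572, F1666). Machine vertices: (38.0352,111.0896) → (62.1170,53.2108) → (16.9732,50.8210) → (160.3019,173.9021) → (123.7894,134.9281) → (7.0929,120.5597). Open path.

**Shape 5** — `<polyline>` open polyline, stroke `#ff8800` → score (S572, F1666). Machine vertices: (153.8534,182.6620) → (64.8936,205.3962) → (80.9210,127.4493) → (274.9648,175.7014). Open path.

G21
G90
G0 X257.7383 Y49.1988
M4 S572
G1 X88.0657 Y96.2254 F1666
G1 X68.7249 Y38.1366
G1 X187.4641 Y162.0841
G1 X35.0582 Y5.0174
M5
G0 X239.8346 Y152.3443
M4 S572
G1 X82.8196 Y32.4798 F1666
G1 X205.0076 Y54.6202
G1 X51.6368 Y99.9621
M5
G0 X78.7434 Y26.7072
M4 S803
G1 X74.3718 Y40.1617 F1474
G1 X62.9267 Y48.4770
G1 X48.7799 Y48.4770
G1 X37.3348 Y40.1617
G1 X32.9632 Y26.7072
G1 X37.3348 Y13.2527
G1 X48.7799 Y4.9374
G1 X62.9267 Y4.9374
G1 X74.3718 Y13.2527
G1 X78.7434 Y26.7072
M5
G0 X38.0352 Y111.0896
M4 S572
G1 X62.1170 Y53.2108 F1666
G1 X16.9732 Y50.8210
G1 X160.3019 Y173.9021
G1 X123.7894 Y134.9281
G1 X7.0929 Y120.5597
M5
G0 X153.8534 Y182.6620
M4 S572
G1 X64.8936 Y205.3962 F1666
G1 X80.9210 Y127.4493
G1 X274.9648 Y175.7014
M5
G0 X0.0000 Y0.0000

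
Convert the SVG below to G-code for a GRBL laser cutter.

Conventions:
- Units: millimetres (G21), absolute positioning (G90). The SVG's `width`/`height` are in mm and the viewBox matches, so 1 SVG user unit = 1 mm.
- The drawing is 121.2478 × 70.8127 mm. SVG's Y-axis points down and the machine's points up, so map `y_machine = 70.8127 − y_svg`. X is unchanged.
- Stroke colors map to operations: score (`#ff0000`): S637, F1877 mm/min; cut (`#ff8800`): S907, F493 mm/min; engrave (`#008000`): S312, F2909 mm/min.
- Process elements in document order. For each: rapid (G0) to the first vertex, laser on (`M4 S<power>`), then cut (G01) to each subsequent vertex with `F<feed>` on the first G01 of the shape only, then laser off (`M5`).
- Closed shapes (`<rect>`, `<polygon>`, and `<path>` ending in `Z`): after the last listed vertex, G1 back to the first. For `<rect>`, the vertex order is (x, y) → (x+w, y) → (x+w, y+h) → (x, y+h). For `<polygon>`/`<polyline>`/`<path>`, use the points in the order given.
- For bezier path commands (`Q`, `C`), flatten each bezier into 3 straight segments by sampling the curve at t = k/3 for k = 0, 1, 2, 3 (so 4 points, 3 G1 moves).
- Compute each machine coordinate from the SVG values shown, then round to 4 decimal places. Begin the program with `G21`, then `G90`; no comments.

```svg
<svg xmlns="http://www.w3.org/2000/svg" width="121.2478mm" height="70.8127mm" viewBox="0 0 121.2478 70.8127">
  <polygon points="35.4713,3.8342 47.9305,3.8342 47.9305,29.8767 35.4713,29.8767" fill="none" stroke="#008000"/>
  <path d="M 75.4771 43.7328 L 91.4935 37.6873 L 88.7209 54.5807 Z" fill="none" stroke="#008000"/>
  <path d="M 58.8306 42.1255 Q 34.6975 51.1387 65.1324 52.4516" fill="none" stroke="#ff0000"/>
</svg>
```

G21
G90
G0 X35.4713 Y66.9785
M4 S312
G01 X47.9305 Y66.9785 F2909
G01 X47.9305 Y40.9360
G01 X35.4713 Y40.9360
G01 X35.4713 Y66.9785
M5
G0 X75.4771 Y27.0799
M4 S312
G01 X91.4935 Y33.1254 F2909
G01 X88.7209 Y16.2320
G01 X75.4771 Y27.0799
M5
G0 X58.8306 Y28.6872
M4 S637
G01 X48.8050 Y23.5340 F1877
G01 X50.9056 Y20.0920
G01 X65.1324 Y18.3611
M5

viewBox `0 0 121.2478 70.8127` with mm width/height → 1 unit = 1 mm. Flip: y_m = 70.8127 − y_svg.

**Shape 1** — `<polygon>` rectangle, stroke `#008000` → engrave (S312, F2909). Machine vertices: (35.4713,66.9785) → (47.9305,66.9785) → (47.9305,40.9360) → (35.4713,40.9360) → (35.4713,66.9785). Closed: final G1 returns to the first vertex.

**Shape 2** — `<path>` regular polygon, stroke `#008000` → engrave (S312, F2909). Machine vertices: (75.4771,27.0799) → (91.4935,33.1254) → (88.7209,16.2320) → (75.4771,27.0799). Closed: final G1 returns to the first vertex.

**Shape 3** — `<path>` quadratic bezier, stroke `#ff0000` → score (S637, F1877). Control points (SVG): P0=(58.8306,42.1255), P1=(34.6975,51.1387), P2=(65.1324,52.4516); sampled at t=k/3. Machine vertices: (58.8306,28.6872) → (48.8050,23.5340) → (50.9056,20.0920) → (65.1324,18.3611). Open path.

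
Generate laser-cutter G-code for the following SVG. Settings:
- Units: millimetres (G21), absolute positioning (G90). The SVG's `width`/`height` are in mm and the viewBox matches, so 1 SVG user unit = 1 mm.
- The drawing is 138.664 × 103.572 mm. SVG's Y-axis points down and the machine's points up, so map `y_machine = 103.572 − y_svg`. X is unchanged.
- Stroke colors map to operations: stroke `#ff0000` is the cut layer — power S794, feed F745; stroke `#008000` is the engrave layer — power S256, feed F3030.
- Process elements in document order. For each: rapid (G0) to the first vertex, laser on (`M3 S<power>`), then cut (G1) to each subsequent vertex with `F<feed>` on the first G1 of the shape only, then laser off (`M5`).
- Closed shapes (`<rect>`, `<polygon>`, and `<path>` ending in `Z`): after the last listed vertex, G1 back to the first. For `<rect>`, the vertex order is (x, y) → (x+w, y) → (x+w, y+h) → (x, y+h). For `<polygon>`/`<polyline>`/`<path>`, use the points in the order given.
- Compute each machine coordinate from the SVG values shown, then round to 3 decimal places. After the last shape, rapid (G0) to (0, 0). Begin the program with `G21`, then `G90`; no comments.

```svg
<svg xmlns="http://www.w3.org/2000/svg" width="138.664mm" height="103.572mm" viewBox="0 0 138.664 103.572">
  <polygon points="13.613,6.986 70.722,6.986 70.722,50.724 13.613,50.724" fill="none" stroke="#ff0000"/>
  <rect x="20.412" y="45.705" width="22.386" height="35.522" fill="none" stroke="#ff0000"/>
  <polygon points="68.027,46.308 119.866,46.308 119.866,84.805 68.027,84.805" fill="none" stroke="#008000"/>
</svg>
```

Since the viewBox matches the mm dimensions, user units are millimetres directly. The only transform is the Y-flip y_m = 103.572 − y_svg.

Shape 1 is a rectangle drawn with `<polygon>`. Its stroke #ff0000 means cut at S794, F745. After flipping Y the toolpath is (13.613,96.586) → (70.722,96.586) → (70.722,52.848) → (13.613,52.848) → (13.613,96.586), returning to the start.

Shape 2 is a rectangle drawn with `<rect>`. Its stroke #ff0000 means cut at S794, F745. After flipping Y the toolpath is (20.412,57.867) → (42.798,57.867) → (42.798,22.345) → (20.412,22.345) → (20.412,57.867), returning to the start.

Shape 3 is a rectangle drawn with `<polygon>`. Its stroke #008000 means engrave at S256, F3030. After flipping Y the toolpath is (68.027,57.264) → (119.866,57.264) → (119.866,18.767) → (68.027,18.767) → (68.027,57.264), returning to the start.

G21
G90
G0 X13.613 Y96.586
M3 S794
G1 X70.722 Y96.586 F745
G1 X70.722 Y52.848
G1 X13.613 Y52.848
G1 X13.613 Y96.586
M5
G0 X20.412 Y57.867
M3 S794
G1 X42.798 Y57.867 F745
G1 X42.798 Y22.345
G1 X20.412 Y22.345
G1 X20.412 Y57.867
M5
G0 X68.027 Y57.264
M3 S256
G1 X119.866 Y57.264 F3030
G1 X119.866 Y18.767
G1 X68.027 Y18.767
G1 X68.027 Y57.264
M5
G0 X0.000 Y0.000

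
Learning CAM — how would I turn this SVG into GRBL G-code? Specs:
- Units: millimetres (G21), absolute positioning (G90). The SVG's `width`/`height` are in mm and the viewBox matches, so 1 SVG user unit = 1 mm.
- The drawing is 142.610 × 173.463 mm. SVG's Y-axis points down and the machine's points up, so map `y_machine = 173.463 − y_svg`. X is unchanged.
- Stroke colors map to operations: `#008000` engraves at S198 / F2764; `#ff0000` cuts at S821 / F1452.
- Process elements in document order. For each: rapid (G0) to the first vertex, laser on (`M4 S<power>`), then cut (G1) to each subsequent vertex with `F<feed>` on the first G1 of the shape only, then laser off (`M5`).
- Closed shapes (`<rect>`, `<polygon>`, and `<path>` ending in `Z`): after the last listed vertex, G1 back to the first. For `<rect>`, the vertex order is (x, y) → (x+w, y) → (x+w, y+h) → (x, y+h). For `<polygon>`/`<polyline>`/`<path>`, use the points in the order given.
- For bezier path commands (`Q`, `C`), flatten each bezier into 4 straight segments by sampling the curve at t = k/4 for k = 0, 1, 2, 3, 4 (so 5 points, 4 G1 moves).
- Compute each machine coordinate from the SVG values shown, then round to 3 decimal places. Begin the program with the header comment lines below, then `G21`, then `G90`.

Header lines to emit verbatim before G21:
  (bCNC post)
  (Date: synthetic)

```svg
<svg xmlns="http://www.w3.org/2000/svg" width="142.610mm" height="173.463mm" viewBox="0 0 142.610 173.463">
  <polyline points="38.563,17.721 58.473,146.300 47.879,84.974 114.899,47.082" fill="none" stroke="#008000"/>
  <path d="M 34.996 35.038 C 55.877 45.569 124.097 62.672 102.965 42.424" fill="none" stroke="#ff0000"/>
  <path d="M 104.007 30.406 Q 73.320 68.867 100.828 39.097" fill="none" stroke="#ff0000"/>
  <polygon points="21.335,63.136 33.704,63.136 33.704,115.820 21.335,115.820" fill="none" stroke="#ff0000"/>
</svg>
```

1 u = 1 mm; y_m = 173.463 − y.

[1] `<polyline>` open polyline, #008000→engrave S198 F2764: (38.563,155.742) → (58.473,27.163) → (47.879,88.489) → (114.899,126.381)

[2] `<path>` cubic bezier, #ff0000→cut S821 F1452: (34.996,138.425) → (57.397,129.981) → (84.735,123.190) → (104.196,122.170) → (102.965,131.039)

[3] `<path>` quadratic bezier, #ff0000→cut S821 F1452: (104.007,143.057) → (92.301,128.091) → (87.869,121.654) → (90.711,123.745) → (100.828,134.366)

[4] `<polygon>` rectangle, #ff0000→cut S821 F1452: (21.335,110.327) → (33.704,110.327) → (33.704,57.643) → (21.335,57.643) → (21.335,110.327) (closed)

(bCNC post)
(Date: synthetic)
G21
G90
G0 X38.563 Y155.742
M4 S198
G1 X58.473 Y27.163 F2764
G1 X47.879 Y88.489
G1 X114.899 Y126.381
M5
G0 X34.996 Y138.425
M4 S821
G1 X57.397 Y129.981 F1452
G1 X84.735 Y123.190
G1 X104.196 Y122.170
G1 X102.965 Y131.039
M5
G0 X104.007 Y143.057
M4 S821
G1 X92.301 Y128.091 F1452
G1 X87.869 Y121.654
G1 X90.711 Y123.745
G1 X100.828 Y134.366
M5
G0 X21.335 Y110.327
M4 S821
G1 X33.704 Y110.327 F1452
G1 X33.704 Y57.643
G1 X21.335 Y57.643
G1 X21.335 Y110.327
M5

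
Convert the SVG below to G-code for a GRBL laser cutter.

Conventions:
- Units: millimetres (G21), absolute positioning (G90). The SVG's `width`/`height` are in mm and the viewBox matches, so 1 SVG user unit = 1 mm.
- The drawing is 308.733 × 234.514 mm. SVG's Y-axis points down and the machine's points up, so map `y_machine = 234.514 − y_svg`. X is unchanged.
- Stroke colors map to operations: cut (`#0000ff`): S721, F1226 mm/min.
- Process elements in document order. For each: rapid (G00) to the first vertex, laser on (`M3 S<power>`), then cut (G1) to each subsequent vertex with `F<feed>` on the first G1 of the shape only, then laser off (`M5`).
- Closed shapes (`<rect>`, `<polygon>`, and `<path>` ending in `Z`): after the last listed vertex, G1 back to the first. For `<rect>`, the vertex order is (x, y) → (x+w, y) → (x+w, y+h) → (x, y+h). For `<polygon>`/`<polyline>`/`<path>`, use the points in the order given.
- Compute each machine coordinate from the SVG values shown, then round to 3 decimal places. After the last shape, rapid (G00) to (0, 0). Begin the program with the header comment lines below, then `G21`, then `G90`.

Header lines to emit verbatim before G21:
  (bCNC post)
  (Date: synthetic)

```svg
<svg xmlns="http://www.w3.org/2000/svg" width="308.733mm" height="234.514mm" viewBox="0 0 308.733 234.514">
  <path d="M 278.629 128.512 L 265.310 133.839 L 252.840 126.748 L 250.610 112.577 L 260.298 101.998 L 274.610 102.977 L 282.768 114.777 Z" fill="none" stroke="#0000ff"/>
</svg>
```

(bCNC post)
(Date: synthetic)
G21
G90
G00 X278.629 Y106.002
M3 S721
G1 X265.310 Y100.675 F1226
G1 X252.840 Y107.766
G1 X250.610 Y121.937
G1 X260.298 Y132.516
G1 X274.610 Y131.537
G1 X282.768 Y119.737
G1 X278.629 Y106.002
M5
G00 X0.000 Y0.000

1 u = 1 mm; y_m = 234.514 − y.

[1] `<path>` regular polygon, #0000ff→cut S721 F1226: (278.629,106.002) → (265.310,100.675) → (252.840,107.766) → (250.610,121.937) → (260.298,132.516) → (274.610,131.537) → (282.768,119.737) → (278.629,106.002) (closed)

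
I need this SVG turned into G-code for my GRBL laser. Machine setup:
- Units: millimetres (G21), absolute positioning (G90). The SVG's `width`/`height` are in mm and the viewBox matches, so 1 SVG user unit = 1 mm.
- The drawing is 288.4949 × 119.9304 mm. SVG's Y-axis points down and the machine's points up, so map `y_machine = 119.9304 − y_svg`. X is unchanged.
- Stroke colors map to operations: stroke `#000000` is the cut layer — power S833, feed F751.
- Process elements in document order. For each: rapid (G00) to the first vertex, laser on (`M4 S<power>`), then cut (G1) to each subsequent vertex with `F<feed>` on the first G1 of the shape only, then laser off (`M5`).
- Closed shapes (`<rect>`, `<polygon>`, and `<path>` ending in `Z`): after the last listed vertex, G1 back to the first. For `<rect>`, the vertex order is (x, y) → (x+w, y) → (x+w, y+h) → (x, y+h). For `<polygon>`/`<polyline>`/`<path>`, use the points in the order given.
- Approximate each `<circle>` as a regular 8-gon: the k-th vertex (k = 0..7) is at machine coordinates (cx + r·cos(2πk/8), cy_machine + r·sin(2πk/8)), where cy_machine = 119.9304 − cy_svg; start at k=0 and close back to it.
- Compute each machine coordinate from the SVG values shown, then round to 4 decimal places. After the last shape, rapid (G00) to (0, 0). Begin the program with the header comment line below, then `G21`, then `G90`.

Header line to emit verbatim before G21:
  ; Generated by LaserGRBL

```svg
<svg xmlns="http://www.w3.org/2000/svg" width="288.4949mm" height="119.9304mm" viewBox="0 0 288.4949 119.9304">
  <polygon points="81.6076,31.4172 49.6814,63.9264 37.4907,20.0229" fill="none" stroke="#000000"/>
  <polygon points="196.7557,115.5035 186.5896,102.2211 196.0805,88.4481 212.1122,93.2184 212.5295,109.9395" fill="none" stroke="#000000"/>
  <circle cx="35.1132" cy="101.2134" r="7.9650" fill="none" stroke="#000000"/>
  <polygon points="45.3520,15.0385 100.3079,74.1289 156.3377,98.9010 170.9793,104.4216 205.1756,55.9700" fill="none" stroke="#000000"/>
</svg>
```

Since the viewBox matches the mm dimensions, user units are millimetres directly. The only transform is the Y-flip y_m = 119.9304 − y_svg.

Shape 1 is a regular polygon drawn with `<polygon>`. Its stroke #000000 means cut at S833, F751. After flipping Y the toolpath is (81.6076,88.5132) → (49.6814,56.0040) → (37.4907,99.9075) → (81.6076,88.5132), returning to the start.

Shape 2 is a regular polygon drawn with `<polygon>`. Its stroke #000000 means cut at S833, F751. After flipping Y the toolpath is (196.7557,4.4269) → (186.5896,17.7093) → (196.0805,31.4823) → (212.1122,26.7120) → (212.5295,9.9909) → (196.7557,4.4269), returning to the start.

Shape 3 is a circle drawn with `<circle>`. Its stroke #000000 means cut at S833, F751. After flipping Y the toolpath is (43.0782,18.7170) → (40.7453,24.3491) → (35.1132,26.6820) → (29.4811,24.3491) → (27.1482,18.7170) → (29.4811,13.0849) → (35.1132,10.7520) → (40.7453,13.0849) → (43.0782,18.7170), returning to the start.

Shape 4 is a closed polygon drawn with `<polygon>`. Its stroke #000000 means cut at S833, F751. After flipping Y the toolpath is (45.3520,104.8919) → (100.3079,45.8015) → (156.3377,21.0294) → (170.9793,15.5088) → (205.1756,63.9604) → (45.3520,104.8919), returning to the start.

; Generated by LaserGRBL
G21
G90
G00 X81.6076 Y88.5132
M4 S833
G1 X49.6814 Y56.0040 F751
G1 X37.4907 Y99.9075
G1 X81.6076 Y88.5132
M5
G00 X196.7557 Y4.4269
M4 S833
G1 X186.5896 Y17.7093 F751
G1 X196.0805 Y31.4823
G1 X212.1122 Y26.7120
G1 X212.5295 Y9.9909
G1 X196.7557 Y4.4269
M5
G00 X43.0782 Y18.7170
M4 S833
G1 X40.7453 Y24.3491 F751
G1 X35.1132 Y26.6820
G1 X29.4811 Y24.3491
G1 X27.1482 Y18.7170
G1 X29.4811 Y13.0849
G1 X35.1132 Y10.7520
G1 X40.7453 Y13.0849
G1 X43.0782 Y18.7170
M5
G00 X45.3520 Y104.8919
M4 S833
G1 X100.3079 Y45.8015 F751
G1 X156.3377 Y21.0294
G1 X170.9793 Y15.5088
G1 X205.1756 Y63.9604
G1 X45.3520 Y104.8919
M5
G00 X0.0000 Y0.0000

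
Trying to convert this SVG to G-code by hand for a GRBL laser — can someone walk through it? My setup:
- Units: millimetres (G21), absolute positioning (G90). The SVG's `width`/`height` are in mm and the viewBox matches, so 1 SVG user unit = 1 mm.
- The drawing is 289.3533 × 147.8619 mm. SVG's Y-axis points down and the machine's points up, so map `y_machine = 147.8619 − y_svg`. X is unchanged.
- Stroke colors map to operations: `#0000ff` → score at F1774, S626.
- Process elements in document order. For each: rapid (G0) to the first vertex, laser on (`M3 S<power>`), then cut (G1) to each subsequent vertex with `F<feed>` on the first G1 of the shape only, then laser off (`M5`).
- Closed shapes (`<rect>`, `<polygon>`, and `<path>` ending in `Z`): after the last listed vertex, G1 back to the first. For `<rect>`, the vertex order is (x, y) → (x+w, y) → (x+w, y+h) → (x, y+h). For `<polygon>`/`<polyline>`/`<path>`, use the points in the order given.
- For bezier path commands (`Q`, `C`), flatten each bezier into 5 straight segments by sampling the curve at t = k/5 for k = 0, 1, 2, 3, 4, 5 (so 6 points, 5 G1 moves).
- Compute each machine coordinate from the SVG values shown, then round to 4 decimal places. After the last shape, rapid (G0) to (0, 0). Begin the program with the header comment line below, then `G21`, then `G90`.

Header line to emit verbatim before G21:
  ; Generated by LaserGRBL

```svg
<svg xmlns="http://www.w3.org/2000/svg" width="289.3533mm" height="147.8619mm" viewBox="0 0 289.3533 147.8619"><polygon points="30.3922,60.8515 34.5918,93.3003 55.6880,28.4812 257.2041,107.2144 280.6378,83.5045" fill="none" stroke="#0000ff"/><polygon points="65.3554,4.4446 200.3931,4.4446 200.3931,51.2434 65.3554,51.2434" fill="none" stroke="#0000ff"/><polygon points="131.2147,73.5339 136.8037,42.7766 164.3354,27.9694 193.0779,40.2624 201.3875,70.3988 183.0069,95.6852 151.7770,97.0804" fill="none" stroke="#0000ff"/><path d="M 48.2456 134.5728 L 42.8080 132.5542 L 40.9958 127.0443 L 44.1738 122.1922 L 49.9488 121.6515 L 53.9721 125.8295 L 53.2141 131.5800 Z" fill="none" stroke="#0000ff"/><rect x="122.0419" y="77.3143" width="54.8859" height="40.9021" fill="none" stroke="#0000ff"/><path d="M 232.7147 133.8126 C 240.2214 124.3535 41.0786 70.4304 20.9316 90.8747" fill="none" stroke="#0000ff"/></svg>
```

; Generated by LaserGRBL
G21
G90
G0 X30.3922 Y87.0104
M3 S626
G1 X34.5918 Y54.5616 F1774
G1 X55.6880 Y119.3807
G1 X257.2041 Y40.6475
G1 X280.6378 Y64.3574
G1 X30.3922 Y87.0104
M5
G0 X65.3554 Y143.4173
M3 S626
G1 X200.3931 Y143.4173 F1774
G1 X200.3931 Y96.6185
G1 X65.3554 Y96.6185
G1 X65.3554 Y143.4173
M5
G0 X131.2147 Y74.3280
M3 S626
G1 X136.8037 Y105.0853 F1774
G1 X164.3354 Y119.8925
G1 X193.0779 Y107.5995
G1 X201.3875 Y77.4631
G1 X183.0069 Y52.1767
G1 X151.7770 Y50.7815
G1 X131.2147 Y74.3280
M5
G0 X48.2456 Y13.2891
M3 S626
G1 X42.8080 Y15.3077 F1774
G1 X40.9958 Y20.8176
G1 X44.1738 Y25.6697
G1 X49.9488 Y26.2104
G1 X53.9721 Y22.0324
G1 X53.2141 Y16.2819
G1 X48.2456 Y13.2891
M5
G0 X122.0419 Y70.5476
M3 S626
G1 X176.9278 Y70.5476 F1774
G1 X176.9278 Y29.6455
G1 X122.0419 Y29.6455
G1 X122.0419 Y70.5476
M5
G0 X232.7147 Y14.0493
M3 S626
G1 X215.5059 Y24.1098 F1774
G1 X167.2123 Y39.1377
G1 X106.3447 Y53.4292
G1 X51.4141 Y61.2803
G1 X20.9316 Y56.9872
M5
G0 X0.0000 Y0.0000

Since the viewBox matches the mm dimensions, user units are millimetres directly. The only transform is the Y-flip y_m = 147.8619 − y_svg.

Shape 1 is a closed polygon drawn with `<polygon>`. Its stroke #0000ff means score at S626, F1774. After flipping Y the toolpath is (30.3922,87.0104) → (34.5918,54.5616) → (55.6880,119.3807) → (257.2041,40.6475) → (280.6378,64.3574) → (30.3922,87.0104), returning to the start.

Shape 2 is a rectangle drawn with `<polygon>`. Its stroke #0000ff means score at S626, F1774. After flipping Y the toolpath is (65.3554,143.4173) → (200.3931,143.4173) → (200.3931,96.6185) → (65.3554,96.6185) → (65.3554,143.4173), returning to the start.

Shape 3 is a regular polygon drawn with `<polygon>`. Its stroke #0000ff means score at S626, F1774. After flipping Y the toolpath is (131.2147,74.3280) → (136.8037,105.0853) → (164.3354,119.8925) → (193.0779,107.5995) → (201.3875,77.4631) → (183.0069,52.1767) → (151.7770,50.7815) → (131.2147,74.3280), returning to the start.

Shape 4 is a regular polygon drawn with `<path>`. Its stroke #0000ff means score at S626, F1774. After flipping Y the toolpath is (48.2456,13.2891) → (42.8080,15.3077) → (40.9958,20.8176) → (44.1738,25.6697) → (49.9488,26.2104) → (53.9721,22.0324) → (53.2141,16.2819) → (48.2456,13.2891), returning to the start.

Shape 5 is a rectangle drawn with `<rect>`. Its stroke #0000ff means score at S626, F1774. After flipping Y the toolpath is (122.0419,70.5476) → (176.9278,70.5476) → (176.9278,29.6455) → (122.0419,29.6455) → (122.0419,70.5476), returning to the start.

Shape 6 is a cubic bezier drawn with `<path>`. Its stroke #0000ff means score at S626, F1774. After flipping Y the toolpath is (232.7147,14.0493) → (215.5059,24.1098) → (167.2123,39.1377) → (106.3447,53.4292) → (51.4141,61.2803) → (20.9316,56.9872).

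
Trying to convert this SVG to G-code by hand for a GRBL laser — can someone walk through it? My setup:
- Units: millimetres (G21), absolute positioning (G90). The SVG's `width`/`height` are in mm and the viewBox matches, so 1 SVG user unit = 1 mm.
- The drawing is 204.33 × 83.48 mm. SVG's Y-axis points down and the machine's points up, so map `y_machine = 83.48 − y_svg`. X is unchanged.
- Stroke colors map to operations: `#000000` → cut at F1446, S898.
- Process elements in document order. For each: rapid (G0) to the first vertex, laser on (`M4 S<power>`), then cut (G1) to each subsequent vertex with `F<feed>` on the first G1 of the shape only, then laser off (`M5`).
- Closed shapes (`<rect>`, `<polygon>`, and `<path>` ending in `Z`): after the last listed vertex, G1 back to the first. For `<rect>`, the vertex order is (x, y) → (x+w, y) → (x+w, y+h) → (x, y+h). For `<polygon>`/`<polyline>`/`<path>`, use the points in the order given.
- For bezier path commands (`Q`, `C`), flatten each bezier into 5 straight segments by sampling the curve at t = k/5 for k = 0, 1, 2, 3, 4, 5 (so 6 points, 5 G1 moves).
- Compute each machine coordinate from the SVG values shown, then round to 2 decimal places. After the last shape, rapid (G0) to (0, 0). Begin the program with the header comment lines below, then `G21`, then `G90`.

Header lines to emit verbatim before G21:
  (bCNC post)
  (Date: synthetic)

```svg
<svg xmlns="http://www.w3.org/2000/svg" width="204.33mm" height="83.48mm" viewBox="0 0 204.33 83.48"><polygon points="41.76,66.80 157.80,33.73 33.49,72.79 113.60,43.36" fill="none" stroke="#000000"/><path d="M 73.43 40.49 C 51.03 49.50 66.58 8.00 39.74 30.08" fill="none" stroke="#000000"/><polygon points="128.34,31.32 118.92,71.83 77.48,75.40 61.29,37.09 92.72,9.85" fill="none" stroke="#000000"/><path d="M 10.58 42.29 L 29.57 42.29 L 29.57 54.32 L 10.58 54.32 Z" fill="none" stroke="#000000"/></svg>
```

viewBox `0 0 204.33 83.48` with mm width/height → 1 unit = 1 mm. Flip: y_m = 83.48 − y_svg.

**Shape 1** — `<polygon>` closed polygon, stroke `#000000` → cut (S898, F1446). Machine vertices: (41.76,16.68) → (157.80,49.75) → (33.49,10.69) → (113.60,40.12) → (41.76,16.68). Closed: final G1 returns to the first vertex.

**Shape 2** — `<path>` cubic bezier, stroke `#000000` → cut (S898, F1446). Control points (SVG): P0=(73.43,40.49), P1=(51.03,49.50), P2=(66.58,8.00), P3=(39.74,30.08); sampled at t=k/5. Machine vertices: (73.43,42.99) → (63.90,42.73) → (59.62,49.12) → (56.74,56.68) → (51.40,59.93) → (39.74,53.40). Open path.

**Shape 3** — `<polygon>` regular polygon, stroke `#000000` → cut (S898, F1446). Machine vertices: (128.34,52.16) → (118.92,11.65) → (77.48,8.08) → (61.29,46.39) → (92.72,73.63) → (128.34,52.16). Closed: final G1 returns to the first vertex.

**Shape 4** — `<path>` rectangle, stroke `#000000` → cut (S898, F1446). Machine vertices: (10.58,41.19) → (29.57,41.19) → (29.57,29.16) → (10.58,29.16) → (10.58,41.19). Closed: final G1 returns to the first vertex.

(bCNC post)
(Date: synthetic)
G21
G90
G0 X41.76 Y16.68
M4 S898
G1 X157.80 Y49.75 F1446
G1 X33.49 Y10.69
G1 X113.60 Y40.12
G1 X41.76 Y16.68
M5
G0 X73.43 Y42.99
M4 S898
G1 X63.90 Y42.73 F1446
G1 X59.62 Y49.12
G1 X56.74 Y56.68
G1 X51.40 Y59.93
G1 X39.74 Y53.40
M5
G0 X128.34 Y52.16
M4 S898
G1 X118.92 Y11.65 F1446
G1 X77.48 Y8.08
G1 X61.29 Y46.39
G1 X92.72 Y73.63
G1 X128.34 Y52.16
M5
G0 X10.58 Y41.19
M4 S898
G1 X29.57 Y41.19 F1446
G1 X29.57 Y29.16
G1 X10.58 Y29.16
G1 X10.58 Y41.19
M5
G0 X0.00 Y0.00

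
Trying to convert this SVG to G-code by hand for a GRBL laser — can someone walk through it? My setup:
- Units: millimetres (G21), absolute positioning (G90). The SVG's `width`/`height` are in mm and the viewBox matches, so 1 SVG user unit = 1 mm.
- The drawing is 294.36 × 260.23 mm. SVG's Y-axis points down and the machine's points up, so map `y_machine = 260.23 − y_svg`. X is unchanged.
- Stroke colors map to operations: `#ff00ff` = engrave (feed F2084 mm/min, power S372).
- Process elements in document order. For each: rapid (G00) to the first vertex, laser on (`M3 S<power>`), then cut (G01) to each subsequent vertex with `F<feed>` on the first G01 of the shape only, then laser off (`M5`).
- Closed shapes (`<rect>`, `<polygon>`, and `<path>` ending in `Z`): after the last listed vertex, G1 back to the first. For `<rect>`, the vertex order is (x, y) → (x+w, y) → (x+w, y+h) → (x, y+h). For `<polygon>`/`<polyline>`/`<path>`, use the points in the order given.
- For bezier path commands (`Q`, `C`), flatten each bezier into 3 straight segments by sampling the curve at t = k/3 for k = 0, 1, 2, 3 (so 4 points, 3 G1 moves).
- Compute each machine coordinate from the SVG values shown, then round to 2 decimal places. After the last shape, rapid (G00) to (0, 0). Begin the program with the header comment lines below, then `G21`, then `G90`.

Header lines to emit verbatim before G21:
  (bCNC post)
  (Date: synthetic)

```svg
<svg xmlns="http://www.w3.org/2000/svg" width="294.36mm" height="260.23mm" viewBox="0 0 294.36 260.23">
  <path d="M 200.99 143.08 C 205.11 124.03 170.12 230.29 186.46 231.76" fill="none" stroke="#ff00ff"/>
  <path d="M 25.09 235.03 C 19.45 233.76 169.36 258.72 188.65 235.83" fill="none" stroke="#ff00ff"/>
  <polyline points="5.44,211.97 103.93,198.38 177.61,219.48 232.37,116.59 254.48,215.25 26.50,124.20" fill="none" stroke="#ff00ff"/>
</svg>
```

Since the viewBox matches the mm dimensions, user units are millimetres directly. The only transform is the Y-flip y_m = 260.23 − y_svg.

Shape 1 is a cubic bezier drawn with `<path>`. Its stroke #ff00ff means engrave at S372, F2084. After flipping Y the toolpath is (200.99,117.15) → (195.42,102.95) → (183.88,56.35) → (186.46,28.47).

Shape 2 is a cubic bezier drawn with `<path>`. Its stroke #ff00ff means engrave at S372, F2084. After flipping Y the toolpath is (25.09,25.20) → (60.70,20.47) → (136.42,14.72) → (188.65,24.40).

Shape 3 is a open polyline drawn with `<polyline>`. Its stroke #ff00ff means engrave at S372, F2084. After flipping Y the toolpath is (5.44,48.26) → (103.93,61.85) → (177.61,40.75) → (232.37,143.64) → (254.48,44.98) → (26.50,136.03).

(bCNC post)
(Date: synthetic)
G21
G90
G00 X200.99 Y117.15
M3 S372
G01 X195.42 Y102.95 F2084
G01 X183.88 Y56.35
G01 X186.46 Y28.47
M5
G00 X25.09 Y25.20
M3 S372
G01 X60.70 Y20.47 F2084
G01 X136.42 Y14.72
G01 X188.65 Y24.40
M5
G00 X5.44 Y48.26
M3 S372
G01 X103.93 Y61.85 F2084
G01 X177.61 Y40.75
G01 X232.37 Y143.64
G01 X254.48 Y44.98
G01 X26.50 Y136.03
M5
G00 X0.00 Y0.00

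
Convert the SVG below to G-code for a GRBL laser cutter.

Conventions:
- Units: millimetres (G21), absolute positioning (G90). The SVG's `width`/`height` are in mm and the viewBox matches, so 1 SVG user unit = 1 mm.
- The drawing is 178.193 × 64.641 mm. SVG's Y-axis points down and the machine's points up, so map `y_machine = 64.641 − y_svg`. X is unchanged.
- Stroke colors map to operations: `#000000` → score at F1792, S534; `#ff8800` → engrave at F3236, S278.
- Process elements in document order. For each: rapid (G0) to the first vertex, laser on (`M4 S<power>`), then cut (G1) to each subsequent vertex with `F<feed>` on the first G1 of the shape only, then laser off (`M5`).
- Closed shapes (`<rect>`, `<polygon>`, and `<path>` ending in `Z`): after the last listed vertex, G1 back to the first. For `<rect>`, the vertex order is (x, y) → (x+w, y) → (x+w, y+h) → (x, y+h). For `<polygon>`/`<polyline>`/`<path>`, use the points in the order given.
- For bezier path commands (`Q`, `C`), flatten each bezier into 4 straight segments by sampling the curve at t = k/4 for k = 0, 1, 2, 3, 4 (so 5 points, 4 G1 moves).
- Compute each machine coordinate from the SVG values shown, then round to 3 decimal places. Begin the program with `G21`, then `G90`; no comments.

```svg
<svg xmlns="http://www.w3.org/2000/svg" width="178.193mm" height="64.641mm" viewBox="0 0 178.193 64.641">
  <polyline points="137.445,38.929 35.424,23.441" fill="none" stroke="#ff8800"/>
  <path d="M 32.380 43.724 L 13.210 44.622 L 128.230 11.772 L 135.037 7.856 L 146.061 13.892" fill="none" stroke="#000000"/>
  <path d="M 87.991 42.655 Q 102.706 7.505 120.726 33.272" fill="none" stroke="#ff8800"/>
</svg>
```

G21
G90
G0 X137.445 Y25.712
M4 S278
G1 X35.424 Y41.200 F3236
M5
G0 X32.380 Y20.917
M4 S534
G1 X13.210 Y20.019 F1792
G1 X128.230 Y52.869
G1 X135.037 Y56.785
G1 X146.061 Y50.749
M5
G0 X87.991 Y21.986
M4 S278
G1 X95.555 Y35.754 F3236
G1 X103.532 Y41.907
G1 X111.923 Y40.445
G1 X120.726 Y31.369
M5

1 u = 1 mm; y_m = 64.641 − y.

[1] `<polyline>` line segment, #ff8800→engrave S278 F3236: (137.445,25.712) → (35.424,41.200)

[2] `<path>` open polyline, #000000→score S534 F1792: (32.380,20.917) → (13.210,20.019) → (128.230,52.869) → (135.037,56.785) → (146.061,50.749)

[3] `<path>` quadratic bezier, #ff8800→engrave S278 F3236: (87.991,21.986) → (95.555,35.754) → (103.532,41.907) → (111.923,40.445) → (120.726,31.369)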